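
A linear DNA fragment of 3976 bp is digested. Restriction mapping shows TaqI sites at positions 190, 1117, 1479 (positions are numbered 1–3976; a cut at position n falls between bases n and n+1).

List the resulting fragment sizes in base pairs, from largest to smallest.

2497, 927, 362, 190 bp

Linear molecule, 3 cuts → 4 fragments:
  190 − 0 = 190 bp
  1117 − 190 = 927 bp
  1479 − 1117 = 362 bp
  3976 − 1479 = 2497 bp
Sorted largest to smallest: 2497, 927, 362, 190 bp.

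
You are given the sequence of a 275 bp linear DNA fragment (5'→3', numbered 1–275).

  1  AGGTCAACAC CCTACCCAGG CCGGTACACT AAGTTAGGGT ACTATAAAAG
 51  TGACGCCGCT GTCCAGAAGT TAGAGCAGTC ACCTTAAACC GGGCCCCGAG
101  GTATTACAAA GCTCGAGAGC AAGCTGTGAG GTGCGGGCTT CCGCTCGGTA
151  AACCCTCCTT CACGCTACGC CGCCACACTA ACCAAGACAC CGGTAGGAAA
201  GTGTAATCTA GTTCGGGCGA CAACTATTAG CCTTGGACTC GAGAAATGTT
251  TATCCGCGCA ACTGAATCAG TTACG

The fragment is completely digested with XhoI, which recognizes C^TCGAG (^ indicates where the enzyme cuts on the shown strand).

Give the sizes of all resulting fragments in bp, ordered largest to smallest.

126, 112, 37 bp

XhoI sites (CTCGAG) start at positions 112, 238.
XhoI cuts after the first base of each site, so after positions 112, 238.
Linear molecule, 2 cuts → 3 fragments:
  1–112 → 112 bp
  113–238 → 126 bp
  239–275 → 37 bp
Sorted largest to smallest: 126, 112, 37 bp.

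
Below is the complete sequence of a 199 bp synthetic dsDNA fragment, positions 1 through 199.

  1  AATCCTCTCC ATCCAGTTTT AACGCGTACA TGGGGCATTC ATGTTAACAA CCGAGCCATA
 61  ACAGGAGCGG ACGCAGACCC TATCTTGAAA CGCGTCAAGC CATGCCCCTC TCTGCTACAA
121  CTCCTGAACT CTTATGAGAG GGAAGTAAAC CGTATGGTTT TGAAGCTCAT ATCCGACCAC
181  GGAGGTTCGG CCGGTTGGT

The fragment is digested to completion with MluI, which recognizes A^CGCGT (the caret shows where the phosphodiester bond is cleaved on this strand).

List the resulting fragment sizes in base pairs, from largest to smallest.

MluI sites (ACGCGT) start at positions 22, 90.
MluI cuts after the first base of each site, so after positions 22, 90.
Linear molecule, 2 cuts → 3 fragments:
  1–22 → 22 bp
  23–90 → 68 bp
  91–199 → 109 bp
Sorted largest to smallest: 109, 68, 22 bp.

109, 68, 22 bp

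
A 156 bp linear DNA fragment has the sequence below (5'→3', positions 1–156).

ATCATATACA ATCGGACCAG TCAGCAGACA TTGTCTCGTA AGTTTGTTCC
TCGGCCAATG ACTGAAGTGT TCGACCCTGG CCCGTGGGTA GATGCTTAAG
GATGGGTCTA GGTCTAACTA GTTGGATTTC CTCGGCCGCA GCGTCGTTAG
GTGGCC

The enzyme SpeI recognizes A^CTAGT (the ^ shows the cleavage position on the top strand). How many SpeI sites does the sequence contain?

ACTAGT occurs starting at position 117.
SpeI cuts at 1 site.

1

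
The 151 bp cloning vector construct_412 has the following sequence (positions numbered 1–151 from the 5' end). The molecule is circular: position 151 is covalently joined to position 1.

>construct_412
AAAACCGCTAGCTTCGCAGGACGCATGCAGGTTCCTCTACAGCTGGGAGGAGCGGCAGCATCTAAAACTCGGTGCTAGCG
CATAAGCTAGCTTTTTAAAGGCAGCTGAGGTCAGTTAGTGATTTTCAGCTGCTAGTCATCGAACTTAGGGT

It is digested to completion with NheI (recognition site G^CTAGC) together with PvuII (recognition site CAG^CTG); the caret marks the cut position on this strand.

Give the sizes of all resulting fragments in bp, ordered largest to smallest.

NheI sites (GCTAGC) start at positions 7, 74, 86.
NheI cuts after the first base of each site, so after positions 7, 74, 86.
PvuII sites (CAGCTG) start at positions 40, 102, 126.
PvuII cuts after base 3 of each site, so after positions 42, 104, 128.
Combined cut positions: 7, 42, 74, 86, 104, 128.
Circular molecule, 6 cuts → 6 fragments:
  8–42 → 35 bp
  43–74 → 32 bp
  75–86 → 12 bp
  87–104 → 18 bp
  105–128 → 24 bp
  129–151 then 1–7 → 23 + 7 = 30 bp
Sorted largest to smallest: 35, 32, 30, 24, 18, 12 bp.

35, 32, 30, 24, 18, 12 bp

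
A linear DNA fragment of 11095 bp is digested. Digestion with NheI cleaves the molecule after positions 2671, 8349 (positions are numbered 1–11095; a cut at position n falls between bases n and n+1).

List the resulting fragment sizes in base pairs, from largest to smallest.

Linear molecule, 2 cuts → 3 fragments:
  2671 − 0 = 2671 bp
  8349 − 2671 = 5678 bp
  11095 − 8349 = 2746 bp
Sorted largest to smallest: 5678, 2746, 2671 bp.

5678, 2746, 2671 bp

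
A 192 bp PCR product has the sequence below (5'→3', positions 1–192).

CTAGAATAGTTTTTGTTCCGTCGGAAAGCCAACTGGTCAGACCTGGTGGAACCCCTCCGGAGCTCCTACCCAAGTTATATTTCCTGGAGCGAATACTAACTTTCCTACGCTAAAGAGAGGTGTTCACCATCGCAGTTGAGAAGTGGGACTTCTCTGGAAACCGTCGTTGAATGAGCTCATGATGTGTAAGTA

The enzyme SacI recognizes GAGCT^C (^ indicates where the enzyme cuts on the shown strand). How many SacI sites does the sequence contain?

GAGCTC occurs starting at positions 60, 173.
SacI cuts at 2 sites.

2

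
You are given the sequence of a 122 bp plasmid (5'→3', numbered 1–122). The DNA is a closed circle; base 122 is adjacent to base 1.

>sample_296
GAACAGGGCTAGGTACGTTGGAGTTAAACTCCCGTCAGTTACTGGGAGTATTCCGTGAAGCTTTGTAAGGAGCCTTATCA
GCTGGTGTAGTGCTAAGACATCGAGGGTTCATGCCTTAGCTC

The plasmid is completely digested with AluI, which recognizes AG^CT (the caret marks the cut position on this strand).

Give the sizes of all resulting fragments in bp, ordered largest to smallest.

AluI sites (AGCT) start at positions 59, 80, 118.
AluI cuts after base 2 of each site, so after positions 60, 81, 119.
Circular molecule, 3 cuts → 3 fragments:
  61–81 → 21 bp
  82–119 → 38 bp
  120–122 then 1–60 → 3 + 60 = 63 bp
Sorted largest to smallest: 63, 38, 21 bp.

63, 38, 21 bp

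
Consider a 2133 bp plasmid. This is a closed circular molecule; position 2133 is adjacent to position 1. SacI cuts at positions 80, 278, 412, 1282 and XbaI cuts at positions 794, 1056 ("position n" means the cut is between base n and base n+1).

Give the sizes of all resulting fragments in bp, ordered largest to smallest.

Combined cut positions (sorted): 80, 278, 412, 794, 1056, 1282.
Circular molecule, 6 cuts → 6 fragments:
  278 − 80 = 198 bp
  412 − 278 = 134 bp
  794 − 412 = 382 bp
  1056 − 794 = 262 bp
  1282 − 1056 = 226 bp
  wrap: 2133 − 1282 + 80 = 931 bp
Sorted largest to smallest: 931, 382, 262, 226, 198, 134 bp.

931, 382, 262, 226, 198, 134 bp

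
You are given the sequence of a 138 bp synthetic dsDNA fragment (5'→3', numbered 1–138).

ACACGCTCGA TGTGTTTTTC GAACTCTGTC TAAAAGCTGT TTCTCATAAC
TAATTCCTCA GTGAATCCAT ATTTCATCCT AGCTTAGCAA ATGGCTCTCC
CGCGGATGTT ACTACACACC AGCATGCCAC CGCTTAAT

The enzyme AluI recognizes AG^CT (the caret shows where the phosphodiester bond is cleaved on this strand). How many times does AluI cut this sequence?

2

AGCT occurs starting at positions 35, 81.
AluI cuts at 2 sites.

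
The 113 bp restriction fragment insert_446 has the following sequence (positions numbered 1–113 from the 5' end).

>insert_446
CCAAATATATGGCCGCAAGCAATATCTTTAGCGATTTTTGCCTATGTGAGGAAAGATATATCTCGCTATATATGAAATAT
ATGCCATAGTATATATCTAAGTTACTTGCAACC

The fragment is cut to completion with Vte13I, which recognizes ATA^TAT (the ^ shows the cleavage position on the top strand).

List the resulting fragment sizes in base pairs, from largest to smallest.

Vte13I sites (ATATAT) start at positions 5, 56, 68, 77, 91.
Vte13I cuts after base 3 of each site, so after positions 7, 58, 70, 79, 93.
Linear molecule, 5 cuts → 6 fragments:
  1–7 → 7 bp
  8–58 → 51 bp
  59–70 → 12 bp
  71–79 → 9 bp
  80–93 → 14 bp
  94–113 → 20 bp
Sorted largest to smallest: 51, 20, 14, 12, 9, 7 bp.

51, 20, 14, 12, 9, 7 bp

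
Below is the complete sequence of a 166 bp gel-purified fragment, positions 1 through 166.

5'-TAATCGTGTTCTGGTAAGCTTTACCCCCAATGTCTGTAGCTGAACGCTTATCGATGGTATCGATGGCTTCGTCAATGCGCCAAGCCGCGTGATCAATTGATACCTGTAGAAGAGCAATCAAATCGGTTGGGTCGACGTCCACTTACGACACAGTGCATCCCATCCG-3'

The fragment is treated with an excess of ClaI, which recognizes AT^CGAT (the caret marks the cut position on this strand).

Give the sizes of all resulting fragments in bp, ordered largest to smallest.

106, 51, 9 bp

ClaI sites (ATCGAT) start at positions 50, 59.
ClaI cuts after base 2 of each site, so after positions 51, 60.
Linear molecule, 2 cuts → 3 fragments:
  1–51 → 51 bp
  52–60 → 9 bp
  61–166 → 106 bp
Sorted largest to smallest: 106, 51, 9 bp.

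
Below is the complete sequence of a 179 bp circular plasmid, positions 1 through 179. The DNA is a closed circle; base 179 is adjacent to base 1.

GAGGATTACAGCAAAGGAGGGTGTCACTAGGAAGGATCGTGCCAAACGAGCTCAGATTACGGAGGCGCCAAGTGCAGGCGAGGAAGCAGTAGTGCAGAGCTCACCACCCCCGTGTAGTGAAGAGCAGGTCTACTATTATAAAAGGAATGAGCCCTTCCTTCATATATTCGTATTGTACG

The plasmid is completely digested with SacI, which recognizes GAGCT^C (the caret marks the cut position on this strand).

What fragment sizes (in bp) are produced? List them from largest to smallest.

130, 49 bp

SacI sites (GAGCTC) start at positions 48, 97.
SacI cuts after base 5 of each site (before the last base), so after positions 52, 101.
Circular molecule, 2 cuts → 2 fragments:
  53–101 → 49 bp
  102–179 then 1–52 → 78 + 52 = 130 bp
Sorted largest to smallest: 130, 49 bp.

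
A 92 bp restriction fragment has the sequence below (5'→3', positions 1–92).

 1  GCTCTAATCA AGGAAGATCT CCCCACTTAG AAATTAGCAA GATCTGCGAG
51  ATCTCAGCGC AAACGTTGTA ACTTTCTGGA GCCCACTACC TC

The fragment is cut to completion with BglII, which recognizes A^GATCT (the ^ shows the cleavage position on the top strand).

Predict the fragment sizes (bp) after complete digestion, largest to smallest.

BglII sites (AGATCT) start at positions 15, 40, 49.
BglII cuts after the first base of each site, so after positions 15, 40, 49.
Linear molecule, 3 cuts → 4 fragments:
  1–15 → 15 bp
  16–40 → 25 bp
  41–49 → 9 bp
  50–92 → 43 bp
Sorted largest to smallest: 43, 25, 15, 9 bp.

43, 25, 15, 9 bp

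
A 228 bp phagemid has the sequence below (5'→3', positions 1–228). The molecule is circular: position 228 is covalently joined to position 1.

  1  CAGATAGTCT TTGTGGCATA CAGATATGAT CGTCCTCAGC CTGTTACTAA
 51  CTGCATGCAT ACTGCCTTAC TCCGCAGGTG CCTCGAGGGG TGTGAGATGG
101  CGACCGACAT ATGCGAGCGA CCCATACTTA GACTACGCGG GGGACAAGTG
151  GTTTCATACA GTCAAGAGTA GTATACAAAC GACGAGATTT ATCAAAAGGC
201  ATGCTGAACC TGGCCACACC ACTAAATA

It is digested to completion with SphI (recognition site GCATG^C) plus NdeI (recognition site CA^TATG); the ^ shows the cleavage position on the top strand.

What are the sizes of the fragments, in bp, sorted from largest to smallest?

SphI sites (GCATGC) start at positions 53, 199.
SphI cuts after base 5 of each site (before the last base), so after positions 57, 203.
The NdeI site (CATATG) starts at position 108.
NdeI cuts after base 2 of each site, so after position 109.
Combined cut positions: 57, 109, 203.
Circular molecule, 3 cuts → 3 fragments:
  58–109 → 52 bp
  110–203 → 94 bp
  204–228 then 1–57 → 25 + 57 = 82 bp
Sorted largest to smallest: 94, 82, 52 bp.

94, 82, 52 bp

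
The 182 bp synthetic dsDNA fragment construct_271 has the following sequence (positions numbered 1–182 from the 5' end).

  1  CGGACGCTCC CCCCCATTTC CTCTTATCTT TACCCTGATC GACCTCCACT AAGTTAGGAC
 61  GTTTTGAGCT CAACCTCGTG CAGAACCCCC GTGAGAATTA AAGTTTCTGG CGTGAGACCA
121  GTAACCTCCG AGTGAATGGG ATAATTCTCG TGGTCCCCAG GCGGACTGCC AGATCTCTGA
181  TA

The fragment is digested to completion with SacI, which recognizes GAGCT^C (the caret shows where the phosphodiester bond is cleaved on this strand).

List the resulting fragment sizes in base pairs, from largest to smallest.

The SacI site (GAGCTC) starts at position 66.
SacI cuts after base 5 of each site (before the last base), so after position 70.
Linear molecule, 1 cut → 2 fragments:
  1–70 → 70 bp
  71–182 → 112 bp
Sorted largest to smallest: 112, 70 bp.

112, 70 bp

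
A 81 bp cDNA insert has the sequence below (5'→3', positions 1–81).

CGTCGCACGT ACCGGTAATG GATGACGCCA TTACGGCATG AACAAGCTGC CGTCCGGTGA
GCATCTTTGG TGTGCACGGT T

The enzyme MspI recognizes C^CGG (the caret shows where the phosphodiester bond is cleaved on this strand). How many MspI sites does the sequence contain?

2

CCGG occurs starting at positions 12, 54.
MspI cuts at 2 sites.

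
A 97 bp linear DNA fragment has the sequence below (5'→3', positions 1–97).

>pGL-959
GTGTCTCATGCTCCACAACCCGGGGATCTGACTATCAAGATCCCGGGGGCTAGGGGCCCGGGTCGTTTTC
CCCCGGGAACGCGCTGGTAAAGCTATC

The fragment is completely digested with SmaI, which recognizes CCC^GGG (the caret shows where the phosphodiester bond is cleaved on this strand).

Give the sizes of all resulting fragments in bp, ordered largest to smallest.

23, 23, 21, 15, 15 bp

SmaI sites (CCCGGG) start at positions 19, 42, 57, 72.
SmaI cuts after base 3 of each site, so after positions 21, 44, 59, 74.
Linear molecule, 4 cuts → 5 fragments:
  1–21 → 21 bp
  22–44 → 23 bp
  45–59 → 15 bp
  60–74 → 15 bp
  75–97 → 23 bp
Sorted largest to smallest: 23, 23, 21, 15, 15 bp.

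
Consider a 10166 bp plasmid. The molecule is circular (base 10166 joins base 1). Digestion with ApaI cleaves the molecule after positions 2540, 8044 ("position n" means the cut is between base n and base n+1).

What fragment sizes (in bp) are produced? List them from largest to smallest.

Circular molecule, 2 cuts → 2 fragments:
  8044 − 2540 = 5504 bp
  wrap: 10166 − 8044 + 2540 = 4662 bp
Sorted largest to smallest: 5504, 4662 bp.

5504, 4662 bp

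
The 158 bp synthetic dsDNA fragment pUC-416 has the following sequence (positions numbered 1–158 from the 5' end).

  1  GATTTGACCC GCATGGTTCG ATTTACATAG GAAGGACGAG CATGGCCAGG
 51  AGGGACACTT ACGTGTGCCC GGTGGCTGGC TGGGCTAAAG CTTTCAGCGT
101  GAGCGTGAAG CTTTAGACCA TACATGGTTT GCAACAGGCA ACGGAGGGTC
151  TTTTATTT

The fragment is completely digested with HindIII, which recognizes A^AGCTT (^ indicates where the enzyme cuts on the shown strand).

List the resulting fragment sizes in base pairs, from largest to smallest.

88, 50, 20 bp

HindIII sites (AAGCTT) start at positions 88, 108.
HindIII cuts after the first base of each site, so after positions 88, 108.
Linear molecule, 2 cuts → 3 fragments:
  1–88 → 88 bp
  89–108 → 20 bp
  109–158 → 50 bp
Sorted largest to smallest: 88, 50, 20 bp.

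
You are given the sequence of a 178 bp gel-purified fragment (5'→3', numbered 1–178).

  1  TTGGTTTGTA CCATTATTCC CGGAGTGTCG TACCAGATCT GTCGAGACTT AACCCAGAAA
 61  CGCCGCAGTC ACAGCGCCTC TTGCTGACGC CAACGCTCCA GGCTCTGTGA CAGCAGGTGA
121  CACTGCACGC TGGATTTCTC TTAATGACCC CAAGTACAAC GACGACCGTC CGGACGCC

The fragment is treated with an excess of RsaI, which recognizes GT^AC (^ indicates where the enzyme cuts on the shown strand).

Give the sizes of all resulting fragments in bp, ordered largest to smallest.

RsaI sites (GTAC) start at positions 8, 30, 154.
RsaI cuts after base 2 of each site, so after positions 9, 31, 155.
Linear molecule, 3 cuts → 4 fragments:
  1–9 → 9 bp
  10–31 → 22 bp
  32–155 → 124 bp
  156–178 → 23 bp
Sorted largest to smallest: 124, 23, 22, 9 bp.

124, 23, 22, 9 bp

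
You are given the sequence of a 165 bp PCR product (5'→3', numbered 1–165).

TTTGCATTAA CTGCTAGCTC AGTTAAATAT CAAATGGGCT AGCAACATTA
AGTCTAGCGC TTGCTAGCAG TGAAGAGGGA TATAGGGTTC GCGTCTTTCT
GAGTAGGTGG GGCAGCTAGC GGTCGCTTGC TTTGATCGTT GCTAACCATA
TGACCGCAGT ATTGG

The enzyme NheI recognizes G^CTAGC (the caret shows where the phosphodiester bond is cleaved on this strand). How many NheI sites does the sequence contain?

4

GCTAGC occurs starting at positions 13, 38, 63, 115.
NheI cuts at 4 sites.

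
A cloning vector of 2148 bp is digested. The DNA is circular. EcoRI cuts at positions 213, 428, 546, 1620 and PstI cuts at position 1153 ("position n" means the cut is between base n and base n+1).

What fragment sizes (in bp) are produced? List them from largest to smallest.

Combined cut positions (sorted): 213, 428, 546, 1153, 1620.
Circular molecule, 5 cuts → 5 fragments:
  428 − 213 = 215 bp
  546 − 428 = 118 bp
  1153 − 546 = 607 bp
  1620 − 1153 = 467 bp
  wrap: 2148 − 1620 + 213 = 741 bp
Sorted largest to smallest: 741, 607, 467, 215, 118 bp.

741, 607, 467, 215, 118 bp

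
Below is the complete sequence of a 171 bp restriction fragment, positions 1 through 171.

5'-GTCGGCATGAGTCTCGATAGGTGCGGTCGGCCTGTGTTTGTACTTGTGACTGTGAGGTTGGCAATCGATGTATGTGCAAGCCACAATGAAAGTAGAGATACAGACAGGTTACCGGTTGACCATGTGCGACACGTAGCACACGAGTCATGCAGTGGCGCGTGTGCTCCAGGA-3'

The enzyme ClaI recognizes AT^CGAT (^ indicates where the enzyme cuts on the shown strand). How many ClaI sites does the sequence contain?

ATCGAT occurs starting at position 64.
ClaI cuts at 1 site.

1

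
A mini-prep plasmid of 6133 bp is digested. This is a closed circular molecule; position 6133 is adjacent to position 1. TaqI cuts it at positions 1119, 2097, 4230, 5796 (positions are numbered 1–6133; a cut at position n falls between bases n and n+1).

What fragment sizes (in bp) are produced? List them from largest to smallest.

2133, 1566, 1456, 978 bp

Circular molecule, 4 cuts → 4 fragments:
  2097 − 1119 = 978 bp
  4230 − 2097 = 2133 bp
  5796 − 4230 = 1566 bp
  wrap: 6133 − 5796 + 1119 = 1456 bp
Sorted largest to smallest: 2133, 1566, 1456, 978 bp.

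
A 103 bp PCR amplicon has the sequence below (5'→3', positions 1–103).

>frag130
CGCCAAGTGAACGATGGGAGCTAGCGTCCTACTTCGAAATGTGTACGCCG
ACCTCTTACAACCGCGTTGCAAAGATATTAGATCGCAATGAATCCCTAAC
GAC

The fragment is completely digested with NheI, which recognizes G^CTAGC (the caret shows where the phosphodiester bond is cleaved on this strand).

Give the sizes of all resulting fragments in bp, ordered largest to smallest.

The NheI site (GCTAGC) starts at position 20.
NheI cuts after the first base of each site, so after position 20.
Linear molecule, 1 cut → 2 fragments:
  1–20 → 20 bp
  21–103 → 83 bp
Sorted largest to smallest: 83, 20 bp.

83, 20 bp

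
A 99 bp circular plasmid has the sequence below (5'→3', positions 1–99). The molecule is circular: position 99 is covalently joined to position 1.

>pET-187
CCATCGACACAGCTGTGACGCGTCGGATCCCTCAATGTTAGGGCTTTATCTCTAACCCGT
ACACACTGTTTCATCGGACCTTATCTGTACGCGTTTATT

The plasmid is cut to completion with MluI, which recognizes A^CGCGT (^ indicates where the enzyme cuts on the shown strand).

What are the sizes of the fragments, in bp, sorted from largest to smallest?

71, 28 bp

MluI sites (ACGCGT) start at positions 18, 89.
MluI cuts after the first base of each site, so after positions 18, 89.
Circular molecule, 2 cuts → 2 fragments:
  19–89 → 71 bp
  90–99 then 1–18 → 10 + 18 = 28 bp
Sorted largest to smallest: 71, 28 bp.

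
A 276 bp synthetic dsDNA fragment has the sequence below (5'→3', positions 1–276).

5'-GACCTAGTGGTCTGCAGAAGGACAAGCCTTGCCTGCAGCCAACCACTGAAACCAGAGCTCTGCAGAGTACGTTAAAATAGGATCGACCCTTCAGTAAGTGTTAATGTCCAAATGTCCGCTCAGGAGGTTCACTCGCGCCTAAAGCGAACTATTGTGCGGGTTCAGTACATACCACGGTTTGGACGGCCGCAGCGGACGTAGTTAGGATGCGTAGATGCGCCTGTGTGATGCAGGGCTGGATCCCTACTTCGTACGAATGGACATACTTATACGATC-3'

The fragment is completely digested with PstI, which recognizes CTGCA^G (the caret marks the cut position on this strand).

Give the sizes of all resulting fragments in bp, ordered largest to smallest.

212, 27, 21, 16 bp

PstI sites (CTGCAG) start at positions 12, 33, 60.
PstI cuts after base 5 of each site (before the last base), so after positions 16, 37, 64.
Linear molecule, 3 cuts → 4 fragments:
  1–16 → 16 bp
  17–37 → 21 bp
  38–64 → 27 bp
  65–276 → 212 bp
Sorted largest to smallest: 212, 27, 21, 16 bp.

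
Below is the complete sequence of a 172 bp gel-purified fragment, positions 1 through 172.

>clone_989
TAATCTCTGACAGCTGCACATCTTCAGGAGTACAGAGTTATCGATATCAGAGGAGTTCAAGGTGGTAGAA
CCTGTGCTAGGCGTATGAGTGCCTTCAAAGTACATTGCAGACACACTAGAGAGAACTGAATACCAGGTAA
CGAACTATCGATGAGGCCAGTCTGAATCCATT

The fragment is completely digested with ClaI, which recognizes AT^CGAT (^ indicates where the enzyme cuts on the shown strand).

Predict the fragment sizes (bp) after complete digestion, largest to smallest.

107, 41, 24 bp

ClaI sites (ATCGAT) start at positions 40, 147.
ClaI cuts after base 2 of each site, so after positions 41, 148.
Linear molecule, 2 cuts → 3 fragments:
  1–41 → 41 bp
  42–148 → 107 bp
  149–172 → 24 bp
Sorted largest to smallest: 107, 41, 24 bp.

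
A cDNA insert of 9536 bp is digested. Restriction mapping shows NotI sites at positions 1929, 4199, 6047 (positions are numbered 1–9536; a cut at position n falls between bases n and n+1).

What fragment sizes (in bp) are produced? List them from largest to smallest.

3489, 2270, 1929, 1848 bp

Linear molecule, 3 cuts → 4 fragments:
  1929 − 0 = 1929 bp
  4199 − 1929 = 2270 bp
  6047 − 4199 = 1848 bp
  9536 − 6047 = 3489 bp
Sorted largest to smallest: 3489, 2270, 1929, 1848 bp.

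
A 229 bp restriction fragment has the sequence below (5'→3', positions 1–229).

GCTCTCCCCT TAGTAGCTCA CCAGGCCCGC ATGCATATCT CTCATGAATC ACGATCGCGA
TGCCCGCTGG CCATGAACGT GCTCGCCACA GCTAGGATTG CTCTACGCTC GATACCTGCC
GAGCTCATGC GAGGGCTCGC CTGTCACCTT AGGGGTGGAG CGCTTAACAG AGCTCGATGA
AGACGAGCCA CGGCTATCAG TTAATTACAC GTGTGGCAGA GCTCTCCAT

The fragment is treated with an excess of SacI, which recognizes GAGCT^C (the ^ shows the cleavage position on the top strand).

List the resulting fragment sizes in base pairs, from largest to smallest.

125, 49, 49, 6 bp

SacI sites (GAGCTC) start at positions 121, 170, 219.
SacI cuts after base 5 of each site (before the last base), so after positions 125, 174, 223.
Linear molecule, 3 cuts → 4 fragments:
  1–125 → 125 bp
  126–174 → 49 bp
  175–223 → 49 bp
  224–229 → 6 bp
Sorted largest to smallest: 125, 49, 49, 6 bp.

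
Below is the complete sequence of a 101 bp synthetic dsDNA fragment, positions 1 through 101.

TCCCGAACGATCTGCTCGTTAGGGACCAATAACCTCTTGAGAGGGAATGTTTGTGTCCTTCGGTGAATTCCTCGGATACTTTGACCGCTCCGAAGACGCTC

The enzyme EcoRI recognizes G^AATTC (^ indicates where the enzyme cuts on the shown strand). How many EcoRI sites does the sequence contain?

GAATTC occurs starting at position 65.
EcoRI cuts at 1 site.

1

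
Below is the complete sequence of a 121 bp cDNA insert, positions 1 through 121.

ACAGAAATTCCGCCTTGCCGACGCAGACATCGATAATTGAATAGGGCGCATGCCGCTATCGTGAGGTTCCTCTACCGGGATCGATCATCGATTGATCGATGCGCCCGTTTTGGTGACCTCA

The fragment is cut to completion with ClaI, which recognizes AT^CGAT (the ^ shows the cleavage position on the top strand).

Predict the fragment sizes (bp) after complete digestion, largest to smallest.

51, 30, 25, 8, 7 bp

ClaI sites (ATCGAT) start at positions 29, 80, 87, 95.
ClaI cuts after base 2 of each site, so after positions 30, 81, 88, 96.
Linear molecule, 4 cuts → 5 fragments:
  1–30 → 30 bp
  31–81 → 51 bp
  82–88 → 7 bp
  89–96 → 8 bp
  97–121 → 25 bp
Sorted largest to smallest: 51, 30, 25, 8, 7 bp.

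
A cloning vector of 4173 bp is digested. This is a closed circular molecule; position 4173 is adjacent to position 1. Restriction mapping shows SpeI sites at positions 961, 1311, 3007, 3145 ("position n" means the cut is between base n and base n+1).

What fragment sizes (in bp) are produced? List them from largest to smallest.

Circular molecule, 4 cuts → 4 fragments:
  1311 − 961 = 350 bp
  3007 − 1311 = 1696 bp
  3145 − 3007 = 138 bp
  wrap: 4173 − 3145 + 961 = 1989 bp
Sorted largest to smallest: 1989, 1696, 350, 138 bp.

1989, 1696, 350, 138 bp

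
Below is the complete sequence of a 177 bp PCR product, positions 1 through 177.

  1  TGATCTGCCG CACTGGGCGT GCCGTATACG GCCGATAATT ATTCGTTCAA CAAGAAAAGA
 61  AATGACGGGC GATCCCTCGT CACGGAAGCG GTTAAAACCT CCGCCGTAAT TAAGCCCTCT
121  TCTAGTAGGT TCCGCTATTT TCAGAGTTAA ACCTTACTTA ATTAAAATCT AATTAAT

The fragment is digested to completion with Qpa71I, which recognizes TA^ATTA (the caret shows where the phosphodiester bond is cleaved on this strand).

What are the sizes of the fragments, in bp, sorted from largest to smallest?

71, 52, 37, 11, 6 bp

Qpa71I sites (TAATTA) start at positions 36, 107, 159, 170.
Qpa71I cuts after base 2 of each site, so after positions 37, 108, 160, 171.
Linear molecule, 4 cuts → 5 fragments:
  1–37 → 37 bp
  38–108 → 71 bp
  109–160 → 52 bp
  161–171 → 11 bp
  172–177 → 6 bp
Sorted largest to smallest: 71, 52, 37, 11, 6 bp.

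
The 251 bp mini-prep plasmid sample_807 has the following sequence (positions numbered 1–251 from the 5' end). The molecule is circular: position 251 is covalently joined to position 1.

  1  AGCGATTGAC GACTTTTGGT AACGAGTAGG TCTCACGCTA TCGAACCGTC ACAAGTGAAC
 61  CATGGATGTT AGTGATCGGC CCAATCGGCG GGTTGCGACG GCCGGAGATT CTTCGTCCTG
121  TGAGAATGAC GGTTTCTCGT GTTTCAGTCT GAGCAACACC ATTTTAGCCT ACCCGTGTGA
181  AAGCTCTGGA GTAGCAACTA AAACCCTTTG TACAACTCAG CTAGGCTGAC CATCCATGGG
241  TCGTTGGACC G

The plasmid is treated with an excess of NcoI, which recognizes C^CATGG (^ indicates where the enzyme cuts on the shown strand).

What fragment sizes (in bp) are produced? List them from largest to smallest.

NcoI sites (CCATGG) start at positions 60, 234.
NcoI cuts after the first base of each site, so after positions 60, 234.
Circular molecule, 2 cuts → 2 fragments:
  61–234 → 174 bp
  235–251 then 1–60 → 17 + 60 = 77 bp
Sorted largest to smallest: 174, 77 bp.

174, 77 bp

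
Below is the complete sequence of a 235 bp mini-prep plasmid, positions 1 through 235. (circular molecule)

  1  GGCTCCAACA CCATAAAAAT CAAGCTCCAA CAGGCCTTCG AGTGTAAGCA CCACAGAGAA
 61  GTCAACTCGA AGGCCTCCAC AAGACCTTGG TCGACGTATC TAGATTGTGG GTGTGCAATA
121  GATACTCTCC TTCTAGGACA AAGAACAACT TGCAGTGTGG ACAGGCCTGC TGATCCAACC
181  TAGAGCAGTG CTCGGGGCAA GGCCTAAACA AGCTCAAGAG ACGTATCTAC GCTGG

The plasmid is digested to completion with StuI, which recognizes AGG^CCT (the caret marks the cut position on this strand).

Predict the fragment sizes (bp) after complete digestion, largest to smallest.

92, 67, 39, 37 bp

StuI sites (AGGCCT) start at positions 32, 71, 163, 200.
StuI cuts after base 3 of each site, so after positions 34, 73, 165, 202.
Circular molecule, 4 cuts → 4 fragments:
  35–73 → 39 bp
  74–165 → 92 bp
  166–202 → 37 bp
  203–235 then 1–34 → 33 + 34 = 67 bp
Sorted largest to smallest: 92, 67, 39, 37 bp.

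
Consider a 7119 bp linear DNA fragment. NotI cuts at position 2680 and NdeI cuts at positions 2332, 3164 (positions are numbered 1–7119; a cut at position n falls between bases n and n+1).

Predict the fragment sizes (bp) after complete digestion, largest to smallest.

3955, 2332, 484, 348 bp

Combined cut positions (sorted): 2332, 2680, 3164.
Linear molecule, 3 cuts → 4 fragments:
  2332 − 0 = 2332 bp
  2680 − 2332 = 348 bp
  3164 − 2680 = 484 bp
  7119 − 3164 = 3955 bp
Sorted largest to smallest: 3955, 2332, 484, 348 bp.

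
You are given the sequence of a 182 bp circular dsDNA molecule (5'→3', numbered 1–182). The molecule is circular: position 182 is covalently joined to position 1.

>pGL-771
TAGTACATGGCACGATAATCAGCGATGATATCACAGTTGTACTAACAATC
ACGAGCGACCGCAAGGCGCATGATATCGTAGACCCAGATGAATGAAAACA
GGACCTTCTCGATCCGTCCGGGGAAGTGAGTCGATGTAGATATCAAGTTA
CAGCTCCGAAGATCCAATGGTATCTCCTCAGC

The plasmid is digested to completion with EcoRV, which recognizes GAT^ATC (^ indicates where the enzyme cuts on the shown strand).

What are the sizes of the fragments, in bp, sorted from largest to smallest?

EcoRV sites (GATATC) start at positions 27, 72, 139.
EcoRV cuts after base 3 of each site, so after positions 29, 74, 141.
Circular molecule, 3 cuts → 3 fragments:
  30–74 → 45 bp
  75–141 → 67 bp
  142–182 then 1–29 → 41 + 29 = 70 bp
Sorted largest to smallest: 70, 67, 45 bp.

70, 67, 45 bp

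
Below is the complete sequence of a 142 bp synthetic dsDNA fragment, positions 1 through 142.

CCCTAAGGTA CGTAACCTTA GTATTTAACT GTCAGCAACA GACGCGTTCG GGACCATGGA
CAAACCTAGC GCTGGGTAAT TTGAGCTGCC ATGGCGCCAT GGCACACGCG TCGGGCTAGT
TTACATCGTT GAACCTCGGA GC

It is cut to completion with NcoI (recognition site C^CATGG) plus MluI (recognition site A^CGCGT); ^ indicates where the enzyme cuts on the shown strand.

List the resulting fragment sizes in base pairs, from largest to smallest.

NcoI sites (CCATGG) start at positions 54, 89, 97.
NcoI cuts after the first base of each site, so after positions 54, 89, 97.
MluI sites (ACGCGT) start at positions 42, 106.
MluI cuts after the first base of each site, so after positions 42, 106.
Combined cut positions: 42, 54, 89, 97, 106.
Linear molecule, 5 cuts → 6 fragments:
  1–42 → 42 bp
  43–54 → 12 bp
  55–89 → 35 bp
  90–97 → 8 bp
  98–106 → 9 bp
  107–142 → 36 bp
Sorted largest to smallest: 42, 36, 35, 12, 9, 8 bp.

42, 36, 35, 12, 9, 8 bp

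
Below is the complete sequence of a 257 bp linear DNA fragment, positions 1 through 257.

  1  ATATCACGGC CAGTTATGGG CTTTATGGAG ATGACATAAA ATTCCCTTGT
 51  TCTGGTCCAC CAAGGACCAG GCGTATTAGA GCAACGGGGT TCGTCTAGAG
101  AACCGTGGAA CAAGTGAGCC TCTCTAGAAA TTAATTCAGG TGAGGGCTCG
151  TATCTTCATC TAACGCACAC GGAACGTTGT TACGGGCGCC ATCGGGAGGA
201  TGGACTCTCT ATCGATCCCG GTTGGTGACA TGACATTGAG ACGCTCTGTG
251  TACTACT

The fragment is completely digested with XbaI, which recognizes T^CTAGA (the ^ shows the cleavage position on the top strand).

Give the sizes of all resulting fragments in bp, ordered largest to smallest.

134, 94, 29 bp

XbaI sites (TCTAGA) start at positions 94, 123.
XbaI cuts after the first base of each site, so after positions 94, 123.
Linear molecule, 2 cuts → 3 fragments:
  1–94 → 94 bp
  95–123 → 29 bp
  124–257 → 134 bp
Sorted largest to smallest: 134, 94, 29 bp.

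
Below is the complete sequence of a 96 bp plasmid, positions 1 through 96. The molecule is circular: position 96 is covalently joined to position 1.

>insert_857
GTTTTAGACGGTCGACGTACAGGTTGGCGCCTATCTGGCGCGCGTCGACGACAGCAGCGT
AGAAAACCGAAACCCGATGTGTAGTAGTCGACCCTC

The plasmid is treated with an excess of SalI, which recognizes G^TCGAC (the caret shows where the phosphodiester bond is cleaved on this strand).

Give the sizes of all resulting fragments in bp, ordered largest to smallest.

SalI sites (GTCGAC) start at positions 11, 44, 87.
SalI cuts after the first base of each site, so after positions 11, 44, 87.
Circular molecule, 3 cuts → 3 fragments:
  12–44 → 33 bp
  45–87 → 43 bp
  88–96 then 1–11 → 9 + 11 = 20 bp
Sorted largest to smallest: 43, 33, 20 bp.

43, 33, 20 bp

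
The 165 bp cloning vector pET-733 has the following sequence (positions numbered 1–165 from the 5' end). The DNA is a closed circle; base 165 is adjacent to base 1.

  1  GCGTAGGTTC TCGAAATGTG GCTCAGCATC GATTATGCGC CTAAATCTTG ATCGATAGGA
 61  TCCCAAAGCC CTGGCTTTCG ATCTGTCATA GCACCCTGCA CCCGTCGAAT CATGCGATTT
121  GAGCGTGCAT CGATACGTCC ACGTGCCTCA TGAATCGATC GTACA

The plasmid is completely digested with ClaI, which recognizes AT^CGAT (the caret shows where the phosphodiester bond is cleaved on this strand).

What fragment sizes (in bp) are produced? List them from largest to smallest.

ClaI sites (ATCGAT) start at positions 28, 51, 129, 154.
ClaI cuts after base 2 of each site, so after positions 29, 52, 130, 155.
Circular molecule, 4 cuts → 4 fragments:
  30–52 → 23 bp
  53–130 → 78 bp
  131–155 → 25 bp
  156–165 then 1–29 → 10 + 29 = 39 bp
Sorted largest to smallest: 78, 39, 25, 23 bp.

78, 39, 25, 23 bp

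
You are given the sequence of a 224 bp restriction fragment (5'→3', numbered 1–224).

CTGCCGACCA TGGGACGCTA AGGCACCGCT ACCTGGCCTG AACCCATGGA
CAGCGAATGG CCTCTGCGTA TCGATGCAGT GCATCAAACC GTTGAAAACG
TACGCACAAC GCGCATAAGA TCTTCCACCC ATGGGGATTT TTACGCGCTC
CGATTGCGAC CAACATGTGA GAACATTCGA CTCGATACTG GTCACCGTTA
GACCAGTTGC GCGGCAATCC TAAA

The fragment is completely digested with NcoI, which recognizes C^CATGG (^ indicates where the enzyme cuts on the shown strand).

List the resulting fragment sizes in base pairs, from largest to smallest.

95, 85, 36, 8 bp

NcoI sites (CCATGG) start at positions 8, 44, 129.
NcoI cuts after the first base of each site, so after positions 8, 44, 129.
Linear molecule, 3 cuts → 4 fragments:
  1–8 → 8 bp
  9–44 → 36 bp
  45–129 → 85 bp
  130–224 → 95 bp
Sorted largest to smallest: 95, 85, 36, 8 bp.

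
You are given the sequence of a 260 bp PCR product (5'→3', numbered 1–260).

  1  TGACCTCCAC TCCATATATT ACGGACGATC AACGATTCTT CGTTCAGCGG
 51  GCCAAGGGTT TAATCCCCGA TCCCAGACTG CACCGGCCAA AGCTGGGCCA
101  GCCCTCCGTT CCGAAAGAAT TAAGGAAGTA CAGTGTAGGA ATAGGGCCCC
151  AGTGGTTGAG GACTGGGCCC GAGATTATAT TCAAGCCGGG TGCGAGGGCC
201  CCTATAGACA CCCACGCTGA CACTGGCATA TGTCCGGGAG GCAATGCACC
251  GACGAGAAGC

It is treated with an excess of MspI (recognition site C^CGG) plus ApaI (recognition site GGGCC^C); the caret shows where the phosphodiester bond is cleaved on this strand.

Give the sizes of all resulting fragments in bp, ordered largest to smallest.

83, 65, 34, 26, 21, 17, 14 bp

MspI sites (CCGG) start at positions 83, 186, 234.
MspI cuts after the first base of each site, so after positions 83, 186, 234.
ApaI sites (GGGCCC) start at positions 144, 165, 196.
ApaI cuts after base 5 of each site (before the last base), so after positions 148, 169, 200.
Combined cut positions: 83, 148, 169, 186, 200, 234.
Linear molecule, 6 cuts → 7 fragments:
  1–83 → 83 bp
  84–148 → 65 bp
  149–169 → 21 bp
  170–186 → 17 bp
  187–200 → 14 bp
  201–234 → 34 bp
  235–260 → 26 bp
Sorted largest to smallest: 83, 65, 34, 26, 21, 17, 14 bp.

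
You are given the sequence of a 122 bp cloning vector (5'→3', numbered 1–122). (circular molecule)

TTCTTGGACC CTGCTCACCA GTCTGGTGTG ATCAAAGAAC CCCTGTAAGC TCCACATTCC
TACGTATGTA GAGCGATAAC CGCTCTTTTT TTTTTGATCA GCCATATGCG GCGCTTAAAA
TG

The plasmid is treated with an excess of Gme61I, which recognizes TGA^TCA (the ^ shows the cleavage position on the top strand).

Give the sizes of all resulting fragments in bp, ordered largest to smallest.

Gme61I sites (TGATCA) start at positions 29, 95.
Gme61I cuts after base 3 of each site, so after positions 31, 97.
Circular molecule, 2 cuts → 2 fragments:
  32–97 → 66 bp
  98–122 then 1–31 → 25 + 31 = 56 bp
Sorted largest to smallest: 66, 56 bp.

66, 56 bp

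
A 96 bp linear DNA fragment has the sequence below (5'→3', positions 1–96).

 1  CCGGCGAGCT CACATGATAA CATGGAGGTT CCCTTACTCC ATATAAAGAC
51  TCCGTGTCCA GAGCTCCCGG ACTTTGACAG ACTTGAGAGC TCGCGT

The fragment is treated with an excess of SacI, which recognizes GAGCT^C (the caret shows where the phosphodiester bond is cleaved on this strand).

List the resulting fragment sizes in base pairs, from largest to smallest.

SacI sites (GAGCTC) start at positions 6, 61, 87.
SacI cuts after base 5 of each site (before the last base), so after positions 10, 65, 91.
Linear molecule, 3 cuts → 4 fragments:
  1–10 → 10 bp
  11–65 → 55 bp
  66–91 → 26 bp
  92–96 → 5 bp
Sorted largest to smallest: 55, 26, 10, 5 bp.

55, 26, 10, 5 bp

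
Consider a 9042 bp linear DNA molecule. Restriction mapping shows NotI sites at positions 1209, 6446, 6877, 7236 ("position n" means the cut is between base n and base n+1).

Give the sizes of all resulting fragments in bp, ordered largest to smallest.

5237, 1806, 1209, 431, 359 bp

Linear molecule, 4 cuts → 5 fragments:
  1209 − 0 = 1209 bp
  6446 − 1209 = 5237 bp
  6877 − 6446 = 431 bp
  7236 − 6877 = 359 bp
  9042 − 7236 = 1806 bp
Sorted largest to smallest: 5237, 1806, 1209, 431, 359 bp.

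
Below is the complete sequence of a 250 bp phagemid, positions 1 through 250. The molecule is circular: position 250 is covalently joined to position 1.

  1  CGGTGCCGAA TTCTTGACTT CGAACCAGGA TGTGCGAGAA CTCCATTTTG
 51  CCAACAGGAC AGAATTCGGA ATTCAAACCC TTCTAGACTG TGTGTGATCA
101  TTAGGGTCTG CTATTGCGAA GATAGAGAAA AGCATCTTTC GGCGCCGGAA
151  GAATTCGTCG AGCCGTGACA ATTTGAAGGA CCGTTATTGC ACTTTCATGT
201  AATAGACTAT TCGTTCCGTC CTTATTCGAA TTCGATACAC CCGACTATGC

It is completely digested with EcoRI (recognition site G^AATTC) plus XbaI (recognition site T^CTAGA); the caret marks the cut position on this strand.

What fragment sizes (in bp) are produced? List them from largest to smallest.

77, 69, 54, 30, 13, 7 bp

EcoRI sites (GAATTC) start at positions 8, 62, 69, 151, 228.
EcoRI cuts after the first base of each site, so after positions 8, 62, 69, 151, 228.
The XbaI site (TCTAGA) starts at position 82.
XbaI cuts after the first base of each site, so after position 82.
Combined cut positions: 8, 62, 69, 82, 151, 228.
Circular molecule, 6 cuts → 6 fragments:
  9–62 → 54 bp
  63–69 → 7 bp
  70–82 → 13 bp
  83–151 → 69 bp
  152–228 → 77 bp
  229–250 then 1–8 → 22 + 8 = 30 bp
Sorted largest to smallest: 77, 69, 54, 30, 13, 7 bp.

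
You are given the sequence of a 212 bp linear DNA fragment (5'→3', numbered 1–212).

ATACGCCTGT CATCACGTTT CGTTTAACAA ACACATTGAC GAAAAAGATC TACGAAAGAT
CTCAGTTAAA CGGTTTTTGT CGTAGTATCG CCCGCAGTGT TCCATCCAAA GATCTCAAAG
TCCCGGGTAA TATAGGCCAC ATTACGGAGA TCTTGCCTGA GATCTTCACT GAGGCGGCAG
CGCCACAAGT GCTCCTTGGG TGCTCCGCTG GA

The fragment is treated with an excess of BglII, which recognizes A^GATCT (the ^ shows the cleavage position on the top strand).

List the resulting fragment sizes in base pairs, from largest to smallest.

53, 52, 46, 38, 12, 11 bp

BglII sites (AGATCT) start at positions 46, 57, 110, 148, 160.
BglII cuts after the first base of each site, so after positions 46, 57, 110, 148, 160.
Linear molecule, 5 cuts → 6 fragments:
  1–46 → 46 bp
  47–57 → 11 bp
  58–110 → 53 bp
  111–148 → 38 bp
  149–160 → 12 bp
  161–212 → 52 bp
Sorted largest to smallest: 53, 52, 46, 38, 12, 11 bp.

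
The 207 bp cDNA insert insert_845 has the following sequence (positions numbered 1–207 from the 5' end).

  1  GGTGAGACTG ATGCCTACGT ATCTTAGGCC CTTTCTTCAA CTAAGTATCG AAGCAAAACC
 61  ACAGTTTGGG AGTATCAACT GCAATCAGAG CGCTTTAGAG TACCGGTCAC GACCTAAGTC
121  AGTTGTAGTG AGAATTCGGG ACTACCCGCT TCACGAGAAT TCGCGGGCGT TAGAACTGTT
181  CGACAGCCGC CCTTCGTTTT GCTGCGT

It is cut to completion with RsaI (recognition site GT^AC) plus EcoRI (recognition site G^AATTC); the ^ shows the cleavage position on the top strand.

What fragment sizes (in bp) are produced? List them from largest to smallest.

101, 50, 31, 25 bp

The RsaI site (GTAC) starts at position 100.
RsaI cuts after base 2 of each site, so after position 101.
EcoRI sites (GAATTC) start at positions 132, 157.
EcoRI cuts after the first base of each site, so after positions 132, 157.
Combined cut positions: 101, 132, 157.
Linear molecule, 3 cuts → 4 fragments:
  1–101 → 101 bp
  102–132 → 31 bp
  133–157 → 25 bp
  158–207 → 50 bp
Sorted largest to smallest: 101, 50, 31, 25 bp.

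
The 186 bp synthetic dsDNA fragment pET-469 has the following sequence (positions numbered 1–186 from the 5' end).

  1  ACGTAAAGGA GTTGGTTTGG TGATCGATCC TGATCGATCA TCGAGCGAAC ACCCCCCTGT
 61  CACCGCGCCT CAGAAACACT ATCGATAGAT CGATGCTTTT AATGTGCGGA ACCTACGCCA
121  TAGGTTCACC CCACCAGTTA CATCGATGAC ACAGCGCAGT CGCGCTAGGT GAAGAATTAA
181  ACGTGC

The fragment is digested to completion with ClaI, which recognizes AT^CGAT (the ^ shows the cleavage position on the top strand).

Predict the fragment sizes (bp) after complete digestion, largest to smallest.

ClaI sites (ATCGAT) start at positions 23, 33, 81, 89, 142.
ClaI cuts after base 2 of each site, so after positions 24, 34, 82, 90, 143.
Linear molecule, 5 cuts → 6 fragments:
  1–24 → 24 bp
  25–34 → 10 bp
  35–82 → 48 bp
  83–90 → 8 bp
  91–143 → 53 bp
  144–186 → 43 bp
Sorted largest to smallest: 53, 48, 43, 24, 10, 8 bp.

53, 48, 43, 24, 10, 8 bp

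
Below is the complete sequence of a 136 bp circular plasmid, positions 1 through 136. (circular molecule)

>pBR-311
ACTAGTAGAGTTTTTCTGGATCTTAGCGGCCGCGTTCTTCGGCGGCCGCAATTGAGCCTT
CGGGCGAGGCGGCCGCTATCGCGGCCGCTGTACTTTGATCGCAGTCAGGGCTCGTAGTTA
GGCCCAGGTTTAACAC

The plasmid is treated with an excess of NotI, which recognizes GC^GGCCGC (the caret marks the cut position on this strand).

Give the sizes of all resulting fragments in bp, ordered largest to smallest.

NotI sites (GCGGCCGC) start at positions 26, 42, 69, 81.
NotI cuts after base 2 of each site, so after positions 27, 43, 70, 82.
Circular molecule, 4 cuts → 4 fragments:
  28–43 → 16 bp
  44–70 → 27 bp
  71–82 → 12 bp
  83–136 then 1–27 → 54 + 27 = 81 bp
Sorted largest to smallest: 81, 27, 16, 12 bp.

81, 27, 16, 12 bp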